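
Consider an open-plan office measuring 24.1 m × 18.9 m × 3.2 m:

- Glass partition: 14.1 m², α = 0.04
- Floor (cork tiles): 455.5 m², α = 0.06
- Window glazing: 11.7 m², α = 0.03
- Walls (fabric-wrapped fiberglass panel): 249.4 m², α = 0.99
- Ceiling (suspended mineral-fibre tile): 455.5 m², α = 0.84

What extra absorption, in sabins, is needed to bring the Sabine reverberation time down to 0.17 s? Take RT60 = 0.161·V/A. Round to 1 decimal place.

Summing Sᵢαᵢ: 0.564 + 27.330 + 0.351 + 246.906 + 382.620 → A₁ = 657.771 sabins.
Target A₂ = 0.161·1457.568/0.17 = 1380.403 sabins (V = 1457.568 m³).
Additional absorption ΔA = 1380.403 − 657.771 = 722.6 sabins.

722.6 sabins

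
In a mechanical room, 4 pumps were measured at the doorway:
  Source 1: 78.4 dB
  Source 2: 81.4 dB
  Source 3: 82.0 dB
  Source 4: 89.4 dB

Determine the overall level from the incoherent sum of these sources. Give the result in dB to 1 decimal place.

Converting to relative power and adding: 10^(78.4/10) + 10^(81.4/10) + 10^(82.0/10) + 10^(89.4/10) = 1.237e+09.
Back to dB: 10·log₁₀ Σ = 90.9 dB.

90.9 dB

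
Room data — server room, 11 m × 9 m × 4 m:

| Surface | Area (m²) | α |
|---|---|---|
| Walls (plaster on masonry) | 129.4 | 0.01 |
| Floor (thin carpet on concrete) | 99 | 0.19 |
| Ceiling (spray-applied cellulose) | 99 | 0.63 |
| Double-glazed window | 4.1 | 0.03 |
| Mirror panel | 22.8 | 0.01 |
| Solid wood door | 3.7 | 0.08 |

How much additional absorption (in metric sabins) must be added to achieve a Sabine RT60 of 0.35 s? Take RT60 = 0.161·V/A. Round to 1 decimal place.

Total absorption A₁ = 129.4×0.01 + 99×0.19 + 99×0.63 + 4.1×0.03 + 22.8×0.01 + 3.7×0.08
  = 1.294 + 18.810 + 62.370 + 0.123 + 0.228 + 0.296 = 83.121 m² sabins.
For T = 0.35 s, need A₂ = 0.161·V/T = 0.161·396/0.35 = 182.160 sabins.
Shortfall: 182.160 − 83.121 = 99.0 sabins.

99.0 sabins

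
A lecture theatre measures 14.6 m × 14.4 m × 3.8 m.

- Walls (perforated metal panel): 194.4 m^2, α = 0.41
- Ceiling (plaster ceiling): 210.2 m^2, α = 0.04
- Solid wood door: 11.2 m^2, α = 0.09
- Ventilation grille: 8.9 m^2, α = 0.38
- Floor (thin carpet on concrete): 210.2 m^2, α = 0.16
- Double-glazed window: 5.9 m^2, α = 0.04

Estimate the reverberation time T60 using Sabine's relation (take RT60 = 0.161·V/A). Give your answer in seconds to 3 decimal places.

1.018 s

Equivalent absorption area: A = 194.4*0.41 + 210.2*0.04 + 11.2*0.09 + 8.9*0.38 + 210.2*0.16 + 5.9*0.04 = 126.370 m^2.
Volume V = 14.6 × 14.4 × 3.8 = 798.912 m³.
T = 0.161 V/A = 0.161·798.912/126.370 = 1.018 s.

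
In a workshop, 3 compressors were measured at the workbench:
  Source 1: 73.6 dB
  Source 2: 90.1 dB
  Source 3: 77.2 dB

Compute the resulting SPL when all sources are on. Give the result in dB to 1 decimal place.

Σ 10^(Lᵢ/10) = 1.099e+09.
Back to dB: 10·log₁₀ Σ = 90.4 dB.

90.4 dB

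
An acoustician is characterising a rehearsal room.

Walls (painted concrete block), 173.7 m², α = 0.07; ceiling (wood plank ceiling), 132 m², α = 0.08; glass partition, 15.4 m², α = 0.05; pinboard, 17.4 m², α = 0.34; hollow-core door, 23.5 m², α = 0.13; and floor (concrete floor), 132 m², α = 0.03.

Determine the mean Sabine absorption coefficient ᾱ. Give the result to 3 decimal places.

0.074

S = Σ Sᵢ = 173.7 + 132 + 15.4 + 17.4 + 23.5 + 132 = 494.0 m².
Σ(Sᵢαᵢ) = 173.7×0.07 + 132×0.08 + 15.4×0.05 + 17.4×0.34 + 23.5×0.13 + 132×0.03 = 36.420.
ᾱ = A/S = 0.074.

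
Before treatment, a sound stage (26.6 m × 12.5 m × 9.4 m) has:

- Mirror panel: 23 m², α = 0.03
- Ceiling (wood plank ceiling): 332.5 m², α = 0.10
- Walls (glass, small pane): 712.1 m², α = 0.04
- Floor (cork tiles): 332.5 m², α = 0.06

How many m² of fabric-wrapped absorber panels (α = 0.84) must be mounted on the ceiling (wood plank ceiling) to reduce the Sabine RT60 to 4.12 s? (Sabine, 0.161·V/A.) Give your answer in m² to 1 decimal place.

53.7

A₁ = Σ Sᵢαᵢ = 23*0.03 + 332.5*0.10 + 712.1*0.04 + 332.5*0.06 = 82.374 sabins.
V = 3125.5 m³. Target absorption A₂ = 0.161 × 3125.5 / 4.12 = 122.137 sabins.
ΔA needed = 122.137 − 82.374 = 39.763 sabins.
Net gain per m²: Δα = 0.84 − 0.10 = 0.74.
Panel area = 39.763 / 0.74 = 53.7 m².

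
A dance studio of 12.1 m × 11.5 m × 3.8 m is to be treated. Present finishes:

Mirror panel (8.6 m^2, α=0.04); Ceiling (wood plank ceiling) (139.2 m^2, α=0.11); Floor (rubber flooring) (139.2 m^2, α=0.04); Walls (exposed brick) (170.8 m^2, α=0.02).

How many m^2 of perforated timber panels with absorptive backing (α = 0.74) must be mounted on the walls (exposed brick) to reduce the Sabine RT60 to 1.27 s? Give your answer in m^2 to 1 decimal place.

58.9

Summing Sᵢαᵢ: 0.344 + 15.312 + 5.568 + 3.416 → A₁ = 24.640 sabins.
Required A₂ = 0.161·528.77/1.27 = 67.033 sabins.
Absorption to add: 67.033 − 24.640 = 42.393 sabins.
Each m^2 of panel replacing the walls (exposed brick) adds (0.74 − 0.02) = 0.72 sabins.
Area = ΔA/Δα = 42.393/0.72 = 58.9 m^2.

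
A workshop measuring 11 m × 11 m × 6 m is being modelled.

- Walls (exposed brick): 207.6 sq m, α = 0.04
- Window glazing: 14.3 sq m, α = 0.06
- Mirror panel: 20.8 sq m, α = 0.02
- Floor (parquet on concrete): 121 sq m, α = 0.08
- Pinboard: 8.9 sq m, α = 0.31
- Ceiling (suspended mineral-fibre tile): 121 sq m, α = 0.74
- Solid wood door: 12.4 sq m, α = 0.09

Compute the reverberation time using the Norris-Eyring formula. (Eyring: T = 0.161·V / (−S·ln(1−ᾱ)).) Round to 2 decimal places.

0.92 s

S = Σ Sᵢ = 506.0 sq m.
Absorption A = 207.6·0.04 + 14.3·0.06 + 20.8·0.02 + 121·0.08 + 8.9·0.31 + 121·0.74 + 12.4·0.09 = 112.673 sabins.
ᾱ = 112.673 / 506.0 = 0.2227.
Eyring denominator: −S ln(1−ᾱ) = 127.476.
V = 11 × 11 × 6 = 726 m³.
RT60 = 0.161 × 726 / 127.476 = 0.92 s.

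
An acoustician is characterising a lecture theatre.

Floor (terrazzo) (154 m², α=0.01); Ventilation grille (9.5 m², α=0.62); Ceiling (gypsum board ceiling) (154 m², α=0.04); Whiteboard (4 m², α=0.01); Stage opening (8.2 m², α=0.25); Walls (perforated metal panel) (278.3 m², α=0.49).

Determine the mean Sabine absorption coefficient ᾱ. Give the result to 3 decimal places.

0.250

S = Σ Sᵢ = 154 + 9.5 + 154 + 4 + 8.2 + 278.3 = 608.0 m².
Weighted sum Σ Sα = 152.047.
ᾱ = 152.047 / 608.0 = 0.250.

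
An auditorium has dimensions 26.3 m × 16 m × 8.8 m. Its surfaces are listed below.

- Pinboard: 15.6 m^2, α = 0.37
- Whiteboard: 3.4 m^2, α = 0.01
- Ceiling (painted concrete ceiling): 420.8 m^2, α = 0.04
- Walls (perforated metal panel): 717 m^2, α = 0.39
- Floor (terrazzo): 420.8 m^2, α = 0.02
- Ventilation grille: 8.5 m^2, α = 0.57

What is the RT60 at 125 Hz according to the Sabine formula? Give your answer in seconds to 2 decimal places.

A = Σ Sᵢαᵢ = 15.6*0.37 + 3.4*0.01 + 420.8*0.04 + 717*0.39 + 420.8*0.02 + 8.5*0.57 = 315.529 sabins.
Volume V = 26.3 × 16 × 8.8 = 3703.04 m³.
T = 0.161 V/A = 0.161·3703.04/315.529 = 1.89 s.

1.89 s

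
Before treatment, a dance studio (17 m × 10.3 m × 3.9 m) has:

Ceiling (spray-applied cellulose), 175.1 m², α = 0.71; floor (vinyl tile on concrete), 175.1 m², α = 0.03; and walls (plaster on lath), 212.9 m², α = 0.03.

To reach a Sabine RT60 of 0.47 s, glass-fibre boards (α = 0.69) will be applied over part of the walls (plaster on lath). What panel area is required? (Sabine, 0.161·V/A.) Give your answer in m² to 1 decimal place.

148.4

Equivalent absorption area: A₁ = 175.1×0.71 + 175.1×0.03 + 212.9×0.03 = 135.961 m².
V = 682.89 m³. Target absorption A₂ = 0.161 × 682.89 / 0.47 = 233.926 sabins.
ΔA needed = 233.926 − 135.961 = 97.965 sabins.
Each m² of panel replacing the walls (plaster on lath) adds (0.69 − 0.03) = 0.66 sabins.
Panel area = 97.965 / 0.66 = 148.4 m².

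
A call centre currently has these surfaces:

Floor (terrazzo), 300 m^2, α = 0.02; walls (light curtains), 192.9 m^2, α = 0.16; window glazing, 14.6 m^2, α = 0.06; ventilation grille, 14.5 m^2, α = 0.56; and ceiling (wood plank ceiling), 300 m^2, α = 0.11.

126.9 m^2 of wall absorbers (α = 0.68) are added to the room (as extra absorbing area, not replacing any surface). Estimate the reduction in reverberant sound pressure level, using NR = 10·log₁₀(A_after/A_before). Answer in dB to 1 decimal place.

Summing Sᵢαᵢ: 6.000 + 30.864 + 0.876 + 8.120 + 33.000 → A_before = 78.860 sabins.
Added absorption = 126.9 × 0.68 = 86.292 sabins.
A_after = 78.860 + 86.292 = 165.152 sabins.
Reduction = 10 log₁₀(A_after/A_before) = 10 log₁₀(2.0942) = 3.2 dB.

3.2 dB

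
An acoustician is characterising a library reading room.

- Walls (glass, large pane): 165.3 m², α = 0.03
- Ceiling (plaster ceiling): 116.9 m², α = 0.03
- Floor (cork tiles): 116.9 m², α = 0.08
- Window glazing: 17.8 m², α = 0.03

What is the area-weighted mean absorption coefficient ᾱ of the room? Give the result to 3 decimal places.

0.044

Total surface area S = 416.9 m².
A = 165.3·0.03 + 116.9·0.03 + 116.9·0.08 + 17.8·0.03 = 18.352 sabins.
ᾱ = A/S = 0.044.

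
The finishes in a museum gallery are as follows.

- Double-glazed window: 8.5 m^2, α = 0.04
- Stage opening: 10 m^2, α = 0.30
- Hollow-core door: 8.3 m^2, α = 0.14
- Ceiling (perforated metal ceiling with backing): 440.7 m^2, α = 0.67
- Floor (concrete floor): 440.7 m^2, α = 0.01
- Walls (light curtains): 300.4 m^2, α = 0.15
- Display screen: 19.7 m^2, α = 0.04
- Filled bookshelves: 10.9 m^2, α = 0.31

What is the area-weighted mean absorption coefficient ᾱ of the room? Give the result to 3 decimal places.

0.285

Total surface area S = 1239.2 m^2.
Weighted sum Σ Sα = 353.405.
ᾱ = 353.405 / 1239.2 = 0.285.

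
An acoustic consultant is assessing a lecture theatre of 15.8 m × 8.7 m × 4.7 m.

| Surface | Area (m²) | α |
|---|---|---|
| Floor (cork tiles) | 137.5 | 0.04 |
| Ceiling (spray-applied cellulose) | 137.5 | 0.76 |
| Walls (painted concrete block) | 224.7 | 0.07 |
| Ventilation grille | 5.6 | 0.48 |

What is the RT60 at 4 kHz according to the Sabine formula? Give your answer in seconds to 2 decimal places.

A = Σ Sᵢαᵢ = 137.5×0.04 + 137.5×0.76 + 224.7×0.07 + 5.6×0.48 = 128.417 sabins.
Volume V = 15.8 × 8.7 × 4.7 = 646.062 m³.
T = 0.161 V/A = 0.161·646.062/128.417 = 0.81 s.

0.81 seconds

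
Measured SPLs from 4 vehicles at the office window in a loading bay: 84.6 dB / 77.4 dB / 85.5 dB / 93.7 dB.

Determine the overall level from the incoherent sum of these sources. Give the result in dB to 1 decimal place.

Sum in the linear (power) domain: Σ 10^(Lᵢ/10) = 10^(84.6/10) + 10^(77.4/10) + 10^(85.5/10) + 10^(93.7/10) = 3.042e+09.
Back to dB: 10·log₁₀ Σ = 94.8 dB.

94.8 dB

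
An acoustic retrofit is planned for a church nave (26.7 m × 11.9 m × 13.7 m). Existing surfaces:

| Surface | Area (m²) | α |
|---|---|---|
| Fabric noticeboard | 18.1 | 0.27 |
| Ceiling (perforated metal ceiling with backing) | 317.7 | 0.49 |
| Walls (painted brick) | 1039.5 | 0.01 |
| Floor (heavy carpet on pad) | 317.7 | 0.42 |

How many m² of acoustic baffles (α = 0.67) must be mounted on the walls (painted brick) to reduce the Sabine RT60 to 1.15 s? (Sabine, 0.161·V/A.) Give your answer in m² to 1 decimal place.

462.1

Summing Sᵢαᵢ: 4.887 + 155.673 + 10.395 + 133.434 → A₁ = 304.389 sabins.
V = 4352.901 m³. Target absorption A₂ = 0.161 × 4352.901 / 1.15 = 609.406 sabins.
Absorption to add: 609.406 − 304.389 = 305.017 sabins.
Net gain per m²: Δα = 0.67 − 0.01 = 0.66.
Panel area = 305.017 / 0.66 = 462.1 m².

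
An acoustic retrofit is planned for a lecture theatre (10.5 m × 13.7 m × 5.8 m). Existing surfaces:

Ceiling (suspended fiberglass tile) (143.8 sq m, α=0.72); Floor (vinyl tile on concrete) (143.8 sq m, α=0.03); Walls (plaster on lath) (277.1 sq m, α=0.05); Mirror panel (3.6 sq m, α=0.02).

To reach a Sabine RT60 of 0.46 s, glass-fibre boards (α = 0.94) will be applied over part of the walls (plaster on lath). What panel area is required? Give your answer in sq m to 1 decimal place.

191.3

Total absorption A₁ = 143.8×0.72 + 143.8×0.03 + 277.1×0.05 + 3.6×0.02
  = 103.536 + 4.314 + 13.855 + 0.072 = 121.777 sq m sabins.
V = 834.33 m³. Target absorption A₂ = 0.161 × 834.33 / 0.46 = 292.016 sabins.
ΔA needed = 292.016 − 121.777 = 170.239 sabins.
Net gain per sq m: Δα = 0.94 − 0.05 = 0.89.
Area = ΔA/Δα = 170.239/0.89 = 191.3 sq m.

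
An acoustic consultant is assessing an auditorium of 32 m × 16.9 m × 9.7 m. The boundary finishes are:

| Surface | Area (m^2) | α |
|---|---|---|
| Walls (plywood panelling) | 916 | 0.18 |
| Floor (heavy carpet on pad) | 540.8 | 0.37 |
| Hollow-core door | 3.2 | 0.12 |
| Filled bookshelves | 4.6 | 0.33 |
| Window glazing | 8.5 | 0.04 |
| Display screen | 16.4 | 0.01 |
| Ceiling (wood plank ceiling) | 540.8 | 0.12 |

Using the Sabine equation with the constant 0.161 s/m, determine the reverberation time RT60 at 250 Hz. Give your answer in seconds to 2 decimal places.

1.95 s

Summing Sᵢαᵢ: 164.880 + 200.096 + 0.384 + 1.518 + 0.340 + 0.164 + 64.896 → A = 432.278 sabins.
Room volume: 5245.76 m³.
T = 0.161 V/A = 0.161·5245.76/432.278 = 1.95 s.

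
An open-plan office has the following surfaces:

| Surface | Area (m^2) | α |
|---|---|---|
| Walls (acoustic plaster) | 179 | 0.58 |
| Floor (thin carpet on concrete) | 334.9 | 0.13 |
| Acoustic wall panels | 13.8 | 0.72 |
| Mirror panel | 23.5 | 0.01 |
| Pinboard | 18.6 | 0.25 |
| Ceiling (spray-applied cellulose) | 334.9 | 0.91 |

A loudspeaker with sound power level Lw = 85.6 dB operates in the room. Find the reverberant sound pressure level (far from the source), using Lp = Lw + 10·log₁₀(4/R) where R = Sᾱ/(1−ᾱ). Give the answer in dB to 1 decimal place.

A = 466.937 sabins; S = 904.7 m^2.
ᾱ = 466.937/904.7 = 0.5161; R = Sᾱ/(1−ᾱ) = 466.937/(1−0.5161) = 964.945 m^2.
Lp = 85.6 + 10·log₁₀(4/964.945) = 85.6 + (-23.82) = 61.8 dB.

61.8 dB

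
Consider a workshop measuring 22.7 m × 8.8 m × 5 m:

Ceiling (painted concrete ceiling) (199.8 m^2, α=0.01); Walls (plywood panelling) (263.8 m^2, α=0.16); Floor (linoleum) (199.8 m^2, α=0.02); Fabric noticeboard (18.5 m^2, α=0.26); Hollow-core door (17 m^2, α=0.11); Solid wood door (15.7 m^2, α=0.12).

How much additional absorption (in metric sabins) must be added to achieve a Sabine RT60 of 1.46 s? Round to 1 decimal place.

53.4 sabins

Equivalent absorption area: A₁ = 199.8·0.01 + 263.8·0.16 + 199.8·0.02 + 18.5·0.26 + 17·0.11 + 15.7·0.12 = 56.766 m^2.
For T = 1.46 s, need A₂ = 0.161·V/T = 0.161·998.8/1.46 = 110.142 sabins.
Additional absorption ΔA = 110.142 − 56.766 = 53.4 sabins.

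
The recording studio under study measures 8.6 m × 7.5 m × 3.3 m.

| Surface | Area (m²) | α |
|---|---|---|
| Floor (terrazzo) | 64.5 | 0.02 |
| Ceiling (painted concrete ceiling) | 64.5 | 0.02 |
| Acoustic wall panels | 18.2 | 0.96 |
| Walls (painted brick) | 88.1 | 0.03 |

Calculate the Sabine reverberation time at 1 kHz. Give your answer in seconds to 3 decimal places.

A = Σ Sᵢαᵢ = 64.5·0.02 + 64.5·0.02 + 18.2·0.96 + 88.1·0.03 = 22.695 sabins.
Volume V = 8.6 × 7.5 × 3.3 = 212.85 m³.
RT60 = 0.161 · V / A = 0.161 × 212.85 / 22.695 = 1.510 s.

1.510 s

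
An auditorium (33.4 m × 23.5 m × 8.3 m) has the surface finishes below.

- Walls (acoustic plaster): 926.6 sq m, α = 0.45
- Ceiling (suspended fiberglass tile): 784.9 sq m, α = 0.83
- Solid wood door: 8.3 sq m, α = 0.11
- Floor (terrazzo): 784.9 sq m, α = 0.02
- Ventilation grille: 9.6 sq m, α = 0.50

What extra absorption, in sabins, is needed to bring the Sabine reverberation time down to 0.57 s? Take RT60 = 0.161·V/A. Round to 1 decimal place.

750.3 sabins

A₁ = Σ Sᵢαᵢ = 926.6·0.45 + 784.9·0.83 + 8.3·0.11 + 784.9·0.02 + 9.6·0.50 = 1089.848 sabins.
V = 6514.67 m³. Required absorption A₂ = 0.161 × 6514.67 / 0.57 = 1840.109 sabins.
Shortfall: 1840.109 − 1089.848 = 750.3 sabins.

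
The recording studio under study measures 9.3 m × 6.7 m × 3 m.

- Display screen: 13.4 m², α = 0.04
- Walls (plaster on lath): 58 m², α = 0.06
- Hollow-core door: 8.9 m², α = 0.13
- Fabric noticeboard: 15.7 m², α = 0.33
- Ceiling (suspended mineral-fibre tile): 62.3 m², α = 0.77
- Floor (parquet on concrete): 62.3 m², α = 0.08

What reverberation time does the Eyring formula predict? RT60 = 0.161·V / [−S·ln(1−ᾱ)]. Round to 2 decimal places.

S = Σ Sᵢ = 220.6 m².
Absorption A = 13.4×0.04 + 58×0.06 + 8.9×0.13 + 15.7×0.33 + 62.3×0.77 + 62.3×0.08 = 63.309 sabins.
ᾱ = 63.309 / 220.6 = 0.2870.
−S·ln(1−ᾱ) = −220.6 × ln(1 − 0.2870) = 74.623.
V = 9.3 × 6.7 × 3 = 186.93 m³.
T = 0.161·V/[−S·ln(1−ᾱ)] = 0.161·186.93/74.623 = 0.40 s.

0.40 seconds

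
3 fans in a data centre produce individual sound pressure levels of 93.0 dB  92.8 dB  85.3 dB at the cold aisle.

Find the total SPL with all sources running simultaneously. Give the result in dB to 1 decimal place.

96.3 dB

Σ 10^(Lᵢ/10) = 4.24e+09.
L_total = 10·log₁₀(4.24e+09) = 96.3 dB.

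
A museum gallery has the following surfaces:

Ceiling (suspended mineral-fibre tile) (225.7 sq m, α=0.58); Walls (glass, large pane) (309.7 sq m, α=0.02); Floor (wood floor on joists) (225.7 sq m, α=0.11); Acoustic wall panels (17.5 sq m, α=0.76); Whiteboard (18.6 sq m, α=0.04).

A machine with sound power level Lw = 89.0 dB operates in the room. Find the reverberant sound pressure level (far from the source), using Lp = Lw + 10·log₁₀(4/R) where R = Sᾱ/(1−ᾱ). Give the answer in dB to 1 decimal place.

71.5 dB

Σ(Sᵢαᵢ) = 225.7·0.58 + 309.7·0.02 + 225.7·0.11 + 17.5·0.76 + 18.6·0.04 = 175.971; total area S = 797.2 sq m.
ᾱ = 175.971/797.2 = 0.2207; R = Sᾱ/(1−ᾱ) = 175.971/(1−0.2207) = 225.806 sq m.
Lp = 89.0 + 10·log₁₀(4/225.806) = 89.0 + (-17.52) = 71.5 dB.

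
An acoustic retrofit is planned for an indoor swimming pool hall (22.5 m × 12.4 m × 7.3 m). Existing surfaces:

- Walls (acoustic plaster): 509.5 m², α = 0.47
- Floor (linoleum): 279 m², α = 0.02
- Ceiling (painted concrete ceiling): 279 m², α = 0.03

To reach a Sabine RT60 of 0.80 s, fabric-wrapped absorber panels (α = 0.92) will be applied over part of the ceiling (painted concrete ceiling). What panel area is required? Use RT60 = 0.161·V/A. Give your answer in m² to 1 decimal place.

175.8

Total absorption A₁ = 509.5·0.47 + 279·0.02 + 279·0.03
  = 239.465 + 5.580 + 8.370 = 253.415 m² sabins.
V = 2036.7 m³. Target absorption A₂ = 0.161 × 2036.7 / 0.80 = 409.886 sabins.
ΔA needed = 409.886 − 253.415 = 156.471 sabins.
Each m² of panel replacing the ceiling (painted concrete ceiling) adds (0.92 − 0.03) = 0.89 sabins.
Area = ΔA/Δα = 156.471/0.89 = 175.8 m².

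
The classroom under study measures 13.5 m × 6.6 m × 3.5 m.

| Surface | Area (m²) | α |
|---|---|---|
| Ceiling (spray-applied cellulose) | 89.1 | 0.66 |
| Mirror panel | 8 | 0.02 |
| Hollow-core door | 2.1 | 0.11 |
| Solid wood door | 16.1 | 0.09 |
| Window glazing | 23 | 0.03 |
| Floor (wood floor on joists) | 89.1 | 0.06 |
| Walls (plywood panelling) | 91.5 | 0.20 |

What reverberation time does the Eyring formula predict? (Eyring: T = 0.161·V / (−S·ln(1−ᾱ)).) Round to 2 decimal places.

S = Σ Sᵢ = 318.9 m².
Absorption A = 89.1×0.66 + 8×0.02 + 2.1×0.11 + 16.1×0.09 + 23×0.03 + 89.1×0.06 + 91.5×0.20 = 84.982 sabins.
Mean coefficient ᾱ = A/S = 0.2665.
−S·ln(1−ᾱ) = −318.9 × ln(1 − 0.2665) = 98.836.
V = 13.5 × 6.6 × 3.5 = 311.85 m³.
T = 0.161·V/[−S·ln(1−ᾱ)] = 0.161·311.85/98.836 = 0.51 s.

0.51 sec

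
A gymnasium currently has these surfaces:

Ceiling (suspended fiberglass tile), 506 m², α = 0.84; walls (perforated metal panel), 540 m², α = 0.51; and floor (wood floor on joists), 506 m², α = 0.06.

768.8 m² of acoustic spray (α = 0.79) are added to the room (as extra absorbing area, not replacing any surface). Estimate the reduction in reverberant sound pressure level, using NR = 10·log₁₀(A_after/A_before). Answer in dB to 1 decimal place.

2.6 dB

Summing Sᵢαᵢ: 425.040 + 275.400 + 30.360 → A_before = 730.800 sabins.
Treatment contributes 768.8·0.79 = 607.352 sabins.
New total A_after = 1338.152 sabins.
Reduction = 10 log₁₀(A_after/A_before) = 10 log₁₀(1.8311) = 2.6 dB.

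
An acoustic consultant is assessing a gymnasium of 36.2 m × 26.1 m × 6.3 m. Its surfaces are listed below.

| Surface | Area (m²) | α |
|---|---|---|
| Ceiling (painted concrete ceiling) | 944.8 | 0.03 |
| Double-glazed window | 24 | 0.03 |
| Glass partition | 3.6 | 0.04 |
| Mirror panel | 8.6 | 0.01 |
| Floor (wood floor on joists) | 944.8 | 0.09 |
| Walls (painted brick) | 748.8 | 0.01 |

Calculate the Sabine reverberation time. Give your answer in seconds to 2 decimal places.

Total absorption A = 944.8·0.03 + 24·0.03 + 3.6·0.04 + 8.6·0.01 + 944.8·0.09 + 748.8·0.01
  = 28.344 + 0.720 + 0.144 + 0.086 + 85.032 + 7.488 = 121.814 m² sabins.
Room volume: 5952.366 m³.
RT60 = 0.161 · V / A = 0.161 × 5952.366 / 121.814 = 7.87 s.

7.87 s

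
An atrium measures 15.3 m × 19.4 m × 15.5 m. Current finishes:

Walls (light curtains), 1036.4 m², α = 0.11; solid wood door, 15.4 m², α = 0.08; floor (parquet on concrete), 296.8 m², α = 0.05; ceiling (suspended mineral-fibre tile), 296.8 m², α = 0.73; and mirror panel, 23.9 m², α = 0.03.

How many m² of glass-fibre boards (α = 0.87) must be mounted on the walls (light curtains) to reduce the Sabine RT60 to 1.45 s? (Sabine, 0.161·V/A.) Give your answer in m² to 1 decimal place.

215.0

Equivalent absorption area: A₁ = 1036.4*0.11 + 15.4*0.08 + 296.8*0.05 + 296.8*0.73 + 23.9*0.03 = 347.457 m².
V = 4600.71 m³. Target absorption A₂ = 0.161 × 4600.71 / 1.45 = 510.837 sabins.
ΔA needed = 510.837 − 347.457 = 163.380 sabins.
Each m² of panel replacing the walls (light curtains) adds (0.87 − 0.11) = 0.76 sabins.
Area = ΔA/Δα = 163.380/0.76 = 215.0 m².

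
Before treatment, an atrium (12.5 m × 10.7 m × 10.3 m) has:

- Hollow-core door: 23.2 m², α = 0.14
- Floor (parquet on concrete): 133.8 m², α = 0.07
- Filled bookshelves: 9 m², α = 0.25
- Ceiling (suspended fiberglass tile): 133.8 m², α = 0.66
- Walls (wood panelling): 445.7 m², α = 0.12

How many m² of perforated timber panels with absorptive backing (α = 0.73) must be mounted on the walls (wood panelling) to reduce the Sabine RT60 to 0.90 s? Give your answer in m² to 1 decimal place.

147.2

Equivalent absorption area: A₁ = 23.2*0.14 + 133.8*0.07 + 9*0.25 + 133.8*0.66 + 445.7*0.12 = 156.656 m².
Required A₂ = 0.161·1377.625/0.90 = 246.442 sabins.
Absorption to add: 246.442 − 156.656 = 89.786 sabins.
Net gain per m²: Δα = 0.73 − 0.12 = 0.61.
Panel area = 89.786 / 0.61 = 147.2 m².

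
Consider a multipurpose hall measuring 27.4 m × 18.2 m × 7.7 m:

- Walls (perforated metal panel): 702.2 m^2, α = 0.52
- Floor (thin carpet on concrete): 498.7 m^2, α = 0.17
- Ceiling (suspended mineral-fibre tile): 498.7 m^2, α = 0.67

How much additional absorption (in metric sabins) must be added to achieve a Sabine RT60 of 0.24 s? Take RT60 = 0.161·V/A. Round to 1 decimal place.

1791.8 sabins

Total absorption A₁ = 702.2*0.52 + 498.7*0.17 + 498.7*0.67
  = 365.144 + 84.779 + 334.129 = 784.052 m^2 sabins.
V = 3839.836 m³. Required absorption A₂ = 0.161 × 3839.836 / 0.24 = 2575.890 sabins.
Shortfall: 2575.890 − 784.052 = 1791.8 sabins.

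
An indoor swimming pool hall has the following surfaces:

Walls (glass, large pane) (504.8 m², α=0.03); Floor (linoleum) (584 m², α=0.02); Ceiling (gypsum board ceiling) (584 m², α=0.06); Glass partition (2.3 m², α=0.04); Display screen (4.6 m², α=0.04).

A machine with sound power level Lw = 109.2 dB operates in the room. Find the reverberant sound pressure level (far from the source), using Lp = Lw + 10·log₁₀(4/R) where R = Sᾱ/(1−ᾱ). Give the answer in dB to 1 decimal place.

97.1 dB

A = 62.140 sabins; S = 1679.7 m².
ᾱ = 62.140/1679.7 = 0.0370; R = Sᾱ/(1−ᾱ) = 62.140/(1−0.0370) = 64.528 m².
Lp = Lw + 10 log₁₀(4/R) = 109.2 -12.08 = 97.1 dB.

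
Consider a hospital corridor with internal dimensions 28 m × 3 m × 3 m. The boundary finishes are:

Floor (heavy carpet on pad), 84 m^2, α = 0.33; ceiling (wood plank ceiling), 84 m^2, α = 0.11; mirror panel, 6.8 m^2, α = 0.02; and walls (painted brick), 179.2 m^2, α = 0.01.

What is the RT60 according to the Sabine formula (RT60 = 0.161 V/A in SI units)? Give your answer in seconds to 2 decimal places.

Equivalent absorption area: A = 84·0.33 + 84·0.11 + 6.8·0.02 + 179.2·0.01 = 38.888 m^2.
Volume V = 28 × 3 × 3 = 252 m³.
Sabine: RT60 = 0.161 × 252 / 38.888 = 1.04 s.

1.04 s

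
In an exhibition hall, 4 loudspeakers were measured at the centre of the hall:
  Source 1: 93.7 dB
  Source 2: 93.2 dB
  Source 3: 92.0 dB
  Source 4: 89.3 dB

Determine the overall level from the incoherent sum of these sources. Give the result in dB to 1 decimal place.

Converting to relative power and adding: 10^(93.7/10) + 10^(93.2/10) + 10^(92.0/10) + 10^(89.3/10) = 6.87e+09.
Combined level = 10 log₁₀(6.87e+09) = 98.4 dB.

98.4 dB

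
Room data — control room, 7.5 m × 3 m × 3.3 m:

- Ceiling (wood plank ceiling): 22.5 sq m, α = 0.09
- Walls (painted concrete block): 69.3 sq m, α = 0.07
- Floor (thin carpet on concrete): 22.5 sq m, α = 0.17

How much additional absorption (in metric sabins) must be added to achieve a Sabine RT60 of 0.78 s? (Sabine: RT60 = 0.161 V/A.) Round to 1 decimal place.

4.6 sabins

Total absorption A₁ = 22.5·0.09 + 69.3·0.07 + 22.5·0.17
  = 2.025 + 4.851 + 3.825 = 10.701 sq m sabins.
V = 74.25 m³. Required absorption A₂ = 0.161 × 74.25 / 0.78 = 15.326 sabins.
ΔA = A₂ − A₁ = 15.326 − 10.701 = 4.6 sabins.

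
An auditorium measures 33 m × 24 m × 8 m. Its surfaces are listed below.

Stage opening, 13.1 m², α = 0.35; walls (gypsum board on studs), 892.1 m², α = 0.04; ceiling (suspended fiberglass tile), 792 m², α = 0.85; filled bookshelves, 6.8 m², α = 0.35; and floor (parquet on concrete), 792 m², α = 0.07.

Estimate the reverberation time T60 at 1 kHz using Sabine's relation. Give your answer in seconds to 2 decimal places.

1.32 s

Summing Sᵢαᵢ: 4.585 + 35.684 + 673.200 + 2.380 + 55.440 → A = 771.289 sabins.
V = 33·24·8 = 6336 m³.
Sabine: RT60 = 0.161 × 6336 / 771.289 = 1.32 s.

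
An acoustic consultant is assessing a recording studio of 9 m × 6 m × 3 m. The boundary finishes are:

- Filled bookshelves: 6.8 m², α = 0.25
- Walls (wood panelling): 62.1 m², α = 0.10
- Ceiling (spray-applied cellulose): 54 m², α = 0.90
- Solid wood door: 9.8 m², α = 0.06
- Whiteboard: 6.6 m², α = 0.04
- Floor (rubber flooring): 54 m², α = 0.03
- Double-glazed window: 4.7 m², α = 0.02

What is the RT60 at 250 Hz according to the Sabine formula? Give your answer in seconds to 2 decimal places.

0.44 seconds

Equivalent absorption area: A = 6.8·0.25 + 62.1·0.10 + 54·0.90 + 9.8·0.06 + 6.6·0.04 + 54·0.03 + 4.7·0.02 = 59.076 m².
Volume V = 9 × 6 × 3 = 162 m³.
RT60 = 0.161 · V / A = 0.161 × 162 / 59.076 = 0.44 s.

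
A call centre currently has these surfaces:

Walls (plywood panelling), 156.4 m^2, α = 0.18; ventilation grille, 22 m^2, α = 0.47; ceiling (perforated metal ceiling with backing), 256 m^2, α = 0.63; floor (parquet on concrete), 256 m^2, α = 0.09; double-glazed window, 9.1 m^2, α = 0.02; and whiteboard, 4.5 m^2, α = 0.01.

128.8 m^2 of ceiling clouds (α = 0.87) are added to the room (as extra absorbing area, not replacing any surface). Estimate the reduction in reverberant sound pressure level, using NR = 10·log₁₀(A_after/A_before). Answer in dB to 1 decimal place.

1.8 dB

A_before = Σ Sᵢαᵢ = 156.4*0.18 + 22*0.47 + 256*0.63 + 256*0.09 + 9.1*0.02 + 4.5*0.01 = 223.039 sabins.
Added absorption = 128.8 × 0.87 = 112.056 sabins.
New total A_after = 335.095 sabins.
Reduction = 10 log₁₀(A_after/A_before) = 10 log₁₀(1.5024) = 1.8 dB.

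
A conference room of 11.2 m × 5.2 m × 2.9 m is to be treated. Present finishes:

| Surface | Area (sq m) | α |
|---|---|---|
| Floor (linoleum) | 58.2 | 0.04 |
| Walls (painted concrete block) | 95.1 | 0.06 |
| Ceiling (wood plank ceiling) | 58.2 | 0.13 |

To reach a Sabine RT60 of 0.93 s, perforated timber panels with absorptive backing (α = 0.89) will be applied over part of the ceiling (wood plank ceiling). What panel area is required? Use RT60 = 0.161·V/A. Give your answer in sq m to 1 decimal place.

Total absorption A₁ = 58.2×0.04 + 95.1×0.06 + 58.2×0.13
  = 2.328 + 5.706 + 7.566 = 15.600 sq m sabins.
Required A₂ = 0.161·168.896/0.93 = 29.239 sabins.
Absorption to add: 29.239 − 15.600 = 13.639 sabins.
Each sq m of panel replacing the ceiling (wood plank ceiling) adds (0.89 − 0.13) = 0.76 sabins.
Panel area = 13.639 / 0.76 = 17.9 sq m.

17.9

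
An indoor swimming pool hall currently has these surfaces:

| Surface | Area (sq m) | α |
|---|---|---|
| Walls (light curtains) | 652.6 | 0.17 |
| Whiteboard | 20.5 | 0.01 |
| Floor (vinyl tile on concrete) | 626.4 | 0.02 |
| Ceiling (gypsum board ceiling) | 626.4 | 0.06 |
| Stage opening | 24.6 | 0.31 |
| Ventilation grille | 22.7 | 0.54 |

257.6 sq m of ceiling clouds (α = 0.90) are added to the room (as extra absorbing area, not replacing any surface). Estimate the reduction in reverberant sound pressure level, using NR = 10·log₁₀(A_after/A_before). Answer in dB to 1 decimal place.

3.6 dB

Summing Sᵢαᵢ: 110.942 + 0.205 + 12.528 + 37.584 + 7.626 + 12.258 → A_before = 181.143 sabins.
Added absorption = 257.6 × 0.90 = 231.840 sabins.
New total A_after = 412.983 sabins.
NR = 10·log₁₀(412.983/181.143) = 3.6 dB.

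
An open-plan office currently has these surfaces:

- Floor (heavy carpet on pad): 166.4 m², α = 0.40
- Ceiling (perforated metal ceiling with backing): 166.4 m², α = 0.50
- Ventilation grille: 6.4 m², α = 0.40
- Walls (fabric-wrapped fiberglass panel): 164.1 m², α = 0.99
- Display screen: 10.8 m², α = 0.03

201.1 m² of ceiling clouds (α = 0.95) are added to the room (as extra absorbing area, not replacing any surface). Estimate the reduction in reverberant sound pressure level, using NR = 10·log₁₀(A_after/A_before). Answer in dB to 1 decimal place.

2.1 dB

Equivalent absorption area: A_before = 166.4·0.40 + 166.4·0.50 + 6.4·0.40 + 164.1·0.99 + 10.8·0.03 = 315.103 m².
Treatment contributes 201.1·0.95 = 191.045 sabins.
New total A_after = 506.148 sabins.
Reduction = 10 log₁₀(A_after/A_before) = 10 log₁₀(1.6063) = 2.1 dB.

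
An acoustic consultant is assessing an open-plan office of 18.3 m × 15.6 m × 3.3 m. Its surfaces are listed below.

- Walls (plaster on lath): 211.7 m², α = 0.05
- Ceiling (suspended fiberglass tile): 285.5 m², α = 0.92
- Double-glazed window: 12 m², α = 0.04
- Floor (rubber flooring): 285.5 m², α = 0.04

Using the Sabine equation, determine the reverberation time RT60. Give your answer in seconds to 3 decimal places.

Equivalent absorption area: A = 211.7×0.05 + 285.5×0.92 + 12×0.04 + 285.5×0.04 = 285.145 m².
Room volume: 942.084 m³.
Sabine: RT60 = 0.161 × 942.084 / 285.145 = 0.532 s.

0.532 s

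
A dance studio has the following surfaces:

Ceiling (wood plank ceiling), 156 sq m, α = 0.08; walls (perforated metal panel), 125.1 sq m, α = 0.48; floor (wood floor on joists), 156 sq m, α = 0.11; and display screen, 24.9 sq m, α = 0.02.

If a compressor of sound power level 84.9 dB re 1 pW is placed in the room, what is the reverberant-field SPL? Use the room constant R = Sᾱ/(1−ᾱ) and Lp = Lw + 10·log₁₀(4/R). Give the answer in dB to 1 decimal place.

A = 90.186 sabins; S = 462.0 sq m.
ᾱ = 90.186/462.0 = 0.1952; R = Sᾱ/(1−ᾱ) = 90.186/(1−0.1952) = 112.060 sq m.
Lp = Lw + 10 log₁₀(4/R) = 84.9 -14.47 = 70.4 dB.

70.4 dB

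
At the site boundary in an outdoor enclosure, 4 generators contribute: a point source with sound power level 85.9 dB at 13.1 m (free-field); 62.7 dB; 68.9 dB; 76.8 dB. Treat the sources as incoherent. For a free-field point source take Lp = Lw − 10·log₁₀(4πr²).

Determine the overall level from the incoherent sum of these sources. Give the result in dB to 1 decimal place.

Source at 13.1 m: Lp = 85.9 − 10·log₁₀(4π·13.1²) = 85.9 − 10·log₁₀(2156.515) = 52.6 dB.
Sum in the linear (power) domain: Σ 10^(Lᵢ/10) = 10^(52.6/10) + 10^(62.7/10) + 10^(68.9/10) + 10^(76.8/10) = 5.767e+07.
Combined level = 10 log₁₀(5.767e+07) = 77.6 dB.

77.6 dB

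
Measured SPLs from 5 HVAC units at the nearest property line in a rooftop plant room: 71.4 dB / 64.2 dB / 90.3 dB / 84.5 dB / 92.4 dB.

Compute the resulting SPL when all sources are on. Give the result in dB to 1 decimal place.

Converting to relative power and adding: 10^(71.4/10) + 10^(64.2/10) + 10^(90.3/10) + 10^(84.5/10) + 10^(92.4/10) = 3.108e+09.
L_total = 10·log₁₀(3.108e+09) = 94.9 dB.

94.9 dB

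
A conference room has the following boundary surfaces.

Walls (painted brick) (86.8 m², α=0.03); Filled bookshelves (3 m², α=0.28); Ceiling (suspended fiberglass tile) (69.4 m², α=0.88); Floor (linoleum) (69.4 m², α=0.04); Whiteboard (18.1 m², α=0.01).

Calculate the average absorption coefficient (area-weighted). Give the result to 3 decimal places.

0.274

S = Σ Sᵢ = 86.8 + 3 + 69.4 + 69.4 + 18.1 = 246.7 m².
Σ(Sᵢαᵢ) = 86.8*0.03 + 3*0.28 + 69.4*0.88 + 69.4*0.04 + 18.1*0.01 = 67.473.
ᾱ = 67.473 / 246.7 = 0.274.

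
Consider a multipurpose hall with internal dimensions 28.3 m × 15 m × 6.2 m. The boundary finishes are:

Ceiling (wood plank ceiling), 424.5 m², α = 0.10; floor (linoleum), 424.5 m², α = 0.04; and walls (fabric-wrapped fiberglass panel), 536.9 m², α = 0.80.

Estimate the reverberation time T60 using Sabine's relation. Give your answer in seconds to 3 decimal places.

0.867 s

A = Σ Sᵢαᵢ = 424.5×0.10 + 424.5×0.04 + 536.9×0.80 = 488.950 sabins.
Room volume: 2631.9 m³.
Sabine: RT60 = 0.161 × 2631.9 / 488.950 = 0.867 s.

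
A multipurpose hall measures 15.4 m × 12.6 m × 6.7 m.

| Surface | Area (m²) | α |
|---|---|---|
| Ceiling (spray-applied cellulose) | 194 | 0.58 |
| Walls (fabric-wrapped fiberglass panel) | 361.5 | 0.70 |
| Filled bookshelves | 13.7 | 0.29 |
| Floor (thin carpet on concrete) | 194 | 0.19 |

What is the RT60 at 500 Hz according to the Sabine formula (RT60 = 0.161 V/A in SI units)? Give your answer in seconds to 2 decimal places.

0.52 s

Summing Sᵢαᵢ: 112.520 + 253.050 + 3.973 + 36.860 → A = 406.403 sabins.
V = 15.4·12.6·6.7 = 1300.068 m³.
RT60 = 0.161 · V / A = 0.161 × 1300.068 / 406.403 = 0.52 s.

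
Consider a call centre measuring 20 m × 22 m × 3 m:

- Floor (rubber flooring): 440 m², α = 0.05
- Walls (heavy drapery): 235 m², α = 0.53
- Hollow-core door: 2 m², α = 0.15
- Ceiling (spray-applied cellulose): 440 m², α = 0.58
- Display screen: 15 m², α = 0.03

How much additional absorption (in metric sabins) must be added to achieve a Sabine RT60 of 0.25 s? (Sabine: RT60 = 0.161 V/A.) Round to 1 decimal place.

447.6 sabins

Total absorption A₁ = 440·0.05 + 235·0.53 + 2·0.15 + 440·0.58 + 15·0.03
  = 22.000 + 124.550 + 0.300 + 255.200 + 0.450 = 402.500 m² sabins.
Target A₂ = 0.161·1320/0.25 = 850.080 sabins (V = 1320 m³).
Additional absorption ΔA = 850.080 − 402.500 = 447.6 sabins.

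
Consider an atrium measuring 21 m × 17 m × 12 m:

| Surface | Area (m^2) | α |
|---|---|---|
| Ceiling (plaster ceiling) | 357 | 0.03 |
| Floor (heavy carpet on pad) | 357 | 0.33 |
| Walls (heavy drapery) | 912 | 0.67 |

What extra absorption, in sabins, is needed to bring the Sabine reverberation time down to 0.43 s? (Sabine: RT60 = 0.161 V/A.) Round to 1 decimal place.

864.4 sabins

A₁ = Σ Sᵢαᵢ = 357*0.03 + 357*0.33 + 912*0.67 = 739.560 sabins.
For T = 0.43 s, need A₂ = 0.161·V/T = 0.161·4284/0.43 = 1604.009 sabins.
Additional absorption ΔA = 1604.009 − 739.560 = 864.4 sabins.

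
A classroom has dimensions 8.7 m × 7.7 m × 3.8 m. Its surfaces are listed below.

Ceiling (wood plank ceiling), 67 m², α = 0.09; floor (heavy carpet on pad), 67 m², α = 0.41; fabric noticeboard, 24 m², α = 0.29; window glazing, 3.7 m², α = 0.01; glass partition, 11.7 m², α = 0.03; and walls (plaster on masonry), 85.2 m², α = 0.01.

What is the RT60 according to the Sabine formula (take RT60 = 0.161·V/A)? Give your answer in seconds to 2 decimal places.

0.98 sec

Summing Sᵢαᵢ: 6.030 + 27.470 + 6.960 + 0.037 + 0.351 + 0.852 → A = 41.700 sabins.
Room volume: 254.562 m³.
Sabine: RT60 = 0.161 × 254.562 / 41.700 = 0.98 s.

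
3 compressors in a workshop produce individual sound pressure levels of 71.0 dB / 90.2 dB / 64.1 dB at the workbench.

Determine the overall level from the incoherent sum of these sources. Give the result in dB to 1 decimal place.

90.3 dB

Converting to relative power and adding: 10^(71.0/10) + 10^(90.2/10) + 10^(64.1/10) = 1.062e+09.
L_total = 10·log₁₀(1.062e+09) = 90.3 dB.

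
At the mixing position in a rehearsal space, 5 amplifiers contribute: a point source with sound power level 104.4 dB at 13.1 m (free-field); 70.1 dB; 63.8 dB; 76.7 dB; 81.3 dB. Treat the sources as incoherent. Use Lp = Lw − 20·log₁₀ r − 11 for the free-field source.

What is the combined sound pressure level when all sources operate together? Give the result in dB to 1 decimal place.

Source at 13.1 m: Lp = 104.4 − 20·log₁₀(13.1) − 11 = 71.1 dB.
Converting to relative power and adding: 10^(71.1/10) + 10^(70.1/10) + 10^(63.8/10) + 10^(76.7/10) + 10^(81.3/10) = 2.072e+08.
Combined level = 10 log₁₀(2.072e+08) = 83.2 dB.

83.2 dB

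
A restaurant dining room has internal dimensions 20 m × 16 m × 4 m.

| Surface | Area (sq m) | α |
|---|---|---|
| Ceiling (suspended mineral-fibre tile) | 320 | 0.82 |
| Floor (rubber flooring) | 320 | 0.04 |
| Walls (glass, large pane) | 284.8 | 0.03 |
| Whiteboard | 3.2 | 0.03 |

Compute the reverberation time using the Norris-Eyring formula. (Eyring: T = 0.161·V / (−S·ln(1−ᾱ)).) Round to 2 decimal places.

Total surface area S = 320 + 320 + 284.8 + 3.2 = 928.0 sq m.
Σ(Sᵢαᵢ) = 320·0.82 + 320·0.04 + 284.8·0.03 + 3.2·0.03 = 283.840.
ᾱ = 283.840 / 928.0 = 0.3059.
Eyring denominator: −S ln(1−ᾱ) = 338.849.
V = 20 × 16 × 4 = 1280 m³.
T = 0.161·V/[−S·ln(1−ᾱ)] = 0.161·1280/338.849 = 0.61 s.

0.61 s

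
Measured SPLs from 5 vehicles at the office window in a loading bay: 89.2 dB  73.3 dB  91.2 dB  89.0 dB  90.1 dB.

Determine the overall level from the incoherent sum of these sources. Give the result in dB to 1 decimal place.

96.0 dB

Converting to relative power and adding: 10^(89.2/10) + 10^(73.3/10) + 10^(91.2/10) + 10^(89.0/10) + 10^(90.1/10) = 3.989e+09.
Combined level = 10 log₁₀(3.989e+09) = 96.0 dB.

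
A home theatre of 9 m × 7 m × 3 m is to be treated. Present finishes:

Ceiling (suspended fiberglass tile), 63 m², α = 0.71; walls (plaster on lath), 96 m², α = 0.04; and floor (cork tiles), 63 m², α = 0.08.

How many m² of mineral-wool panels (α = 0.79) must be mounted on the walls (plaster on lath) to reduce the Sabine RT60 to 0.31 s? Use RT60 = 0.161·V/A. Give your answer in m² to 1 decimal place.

59.4

Summing Sᵢαᵢ: 44.730 + 3.840 + 5.040 → A₁ = 53.610 sabins.
Required A₂ = 0.161·189/0.31 = 98.158 sabins.
ΔA needed = 98.158 − 53.610 = 44.548 sabins.
Net gain per m²: Δα = 0.79 − 0.04 = 0.75.
Panel area = 44.548 / 0.75 = 59.4 m².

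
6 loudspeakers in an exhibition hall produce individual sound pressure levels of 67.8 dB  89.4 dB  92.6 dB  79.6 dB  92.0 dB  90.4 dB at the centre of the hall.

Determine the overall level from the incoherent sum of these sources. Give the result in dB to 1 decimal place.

Sum in the linear (power) domain: Σ 10^(Lᵢ/10) = 10^(67.8/10) + 10^(89.4/10) + 10^(92.6/10) + 10^(79.6/10) + 10^(92.0/10) + 10^(90.4/10) = 5.469e+09.
L_total = 10·log₁₀(5.469e+09) = 97.4 dB.

97.4 dB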